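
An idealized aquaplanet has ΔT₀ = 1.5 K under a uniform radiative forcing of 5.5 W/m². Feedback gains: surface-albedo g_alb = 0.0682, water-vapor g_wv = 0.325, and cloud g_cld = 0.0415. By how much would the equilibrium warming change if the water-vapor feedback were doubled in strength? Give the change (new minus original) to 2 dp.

3.59 K

Original: g = 0.4347, ΔT = 1.5/(1−0.4347) = 2.6535 K.
With doubled water-vapor: g' = 0.7597, ΔT' = 1.5/(1−0.7597) = 6.2422 K.
Change = 6.2422 − 2.6535 = 3.59 K.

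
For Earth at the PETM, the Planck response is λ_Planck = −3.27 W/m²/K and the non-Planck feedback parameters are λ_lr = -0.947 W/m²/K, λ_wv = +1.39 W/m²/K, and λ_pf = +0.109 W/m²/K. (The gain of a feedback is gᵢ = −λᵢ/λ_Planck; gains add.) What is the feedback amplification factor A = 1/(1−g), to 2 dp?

1.20

Convert to gains: g_lr = -0.947/3.27 = -0.2896; g_wv = 1.39/3.27 = 0.4251; g_pf = 0.109/3.27 = 0.03333.
Total gain g = 0.16883.
A = 1/(1 − 0.16883) = 1.20.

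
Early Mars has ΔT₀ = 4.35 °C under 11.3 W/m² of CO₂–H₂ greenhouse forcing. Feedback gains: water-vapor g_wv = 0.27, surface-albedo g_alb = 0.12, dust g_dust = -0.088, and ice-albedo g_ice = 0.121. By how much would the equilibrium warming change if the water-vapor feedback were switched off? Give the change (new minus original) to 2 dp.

Original: g = 0.423, ΔT = 4.35/(1−0.423) = 7.5390 °C.
Without water-vapor: g' = 0.153, ΔT' = 4.35/(1−0.153) = 5.1358 °C.
Change = 5.1358 − 7.5390 = -2.40 °C.

-2.40 °C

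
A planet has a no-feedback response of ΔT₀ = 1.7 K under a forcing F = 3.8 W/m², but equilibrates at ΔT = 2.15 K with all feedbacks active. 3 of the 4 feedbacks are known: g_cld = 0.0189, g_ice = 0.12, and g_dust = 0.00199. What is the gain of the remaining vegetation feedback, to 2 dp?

0.07

Amplification A = ΔT/ΔT₀ = 2.15/1.7 = 1.265.
Total gain g = 1 − 1/A = 1 − 1/1.265 = 0.2095.
Known gains sum to 0.0189 + 0.12 + 0.00199 = 0.14089.
g_veg = 0.2095 − 0.14089 = 0.07.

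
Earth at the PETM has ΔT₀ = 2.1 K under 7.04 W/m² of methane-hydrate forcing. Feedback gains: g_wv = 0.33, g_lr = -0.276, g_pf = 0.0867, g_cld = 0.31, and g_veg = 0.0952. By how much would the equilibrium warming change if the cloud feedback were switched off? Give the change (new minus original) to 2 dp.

-1.88 K

Original: g = 0.5459, ΔT = 2.1/(1−0.5459) = 4.6245 K.
Without cloud: g' = 0.2359, ΔT' = 2.1/(1−0.2359) = 2.7483 K.
Change = 2.7483 − 4.6245 = -1.88 K.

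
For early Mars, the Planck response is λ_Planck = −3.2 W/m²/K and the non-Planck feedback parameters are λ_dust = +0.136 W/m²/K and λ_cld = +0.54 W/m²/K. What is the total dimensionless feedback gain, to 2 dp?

Convert to gains: g_dust = 0.136/3.2 = 0.0425; g_cld = 0.54/3.2 = 0.1688.
Total gain g = 0.2113.

0.21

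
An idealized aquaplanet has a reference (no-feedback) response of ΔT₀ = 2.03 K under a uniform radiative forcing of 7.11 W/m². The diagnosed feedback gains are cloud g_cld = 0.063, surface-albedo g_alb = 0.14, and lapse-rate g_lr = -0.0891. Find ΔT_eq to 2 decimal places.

2.29 K

Total gain g = 0.063 + 0.14 − 0.0891 = 0.1139.
Amplification A = 1/(1 − 0.1139) = 1.129.
ΔT = 2.03 × 1.129 = 2.29 K.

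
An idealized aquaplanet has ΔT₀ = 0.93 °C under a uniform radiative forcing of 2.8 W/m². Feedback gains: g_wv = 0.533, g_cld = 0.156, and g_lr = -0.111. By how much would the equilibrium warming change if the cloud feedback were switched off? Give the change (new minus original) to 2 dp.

Original: g = 0.578, ΔT = 0.93/(1−0.578) = 2.2038 °C.
Without cloud: g' = 0.422, ΔT' = 0.93/(1−0.422) = 1.6090 °C.
Change = 1.6090 − 2.2038 = -0.59 °C.

-0.59 °C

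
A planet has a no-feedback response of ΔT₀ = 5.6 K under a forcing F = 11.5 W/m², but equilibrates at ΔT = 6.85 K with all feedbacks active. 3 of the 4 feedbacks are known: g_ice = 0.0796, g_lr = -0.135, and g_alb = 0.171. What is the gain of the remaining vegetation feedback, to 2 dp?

0.07

Amplification A = ΔT/ΔT₀ = 6.85/5.6 = 1.223.
Total gain g = 1 − 1/A = 1 − 1/1.223 = 0.1823.
Known gains sum to 0.0796 − 0.135 + 0.171 = 0.1156.
g_veg = 0.1823 − 0.1156 = 0.07.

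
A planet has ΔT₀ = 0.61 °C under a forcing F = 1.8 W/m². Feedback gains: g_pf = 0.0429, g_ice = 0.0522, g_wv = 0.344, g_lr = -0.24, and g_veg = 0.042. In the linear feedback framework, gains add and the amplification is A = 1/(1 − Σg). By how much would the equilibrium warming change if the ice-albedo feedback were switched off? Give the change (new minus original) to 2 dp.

-0.05 °C

Original: g = 0.2411, ΔT = 0.61/(1−0.2411) = 0.8038 °C.
Without ice-albedo: g' = 0.1889, ΔT' = 0.61/(1−0.1889) = 0.7521 °C.
Change = 0.7521 − 0.8038 = -0.05 °C.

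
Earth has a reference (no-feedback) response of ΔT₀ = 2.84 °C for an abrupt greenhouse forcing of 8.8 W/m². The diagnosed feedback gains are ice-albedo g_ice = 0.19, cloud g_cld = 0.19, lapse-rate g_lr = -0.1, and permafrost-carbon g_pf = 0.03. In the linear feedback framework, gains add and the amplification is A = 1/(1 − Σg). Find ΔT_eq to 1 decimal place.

4.1 °C

Total gain g = 0.19 + 0.19 − 0.1 + 0.03 = 0.31.
Amplification A = 1/(1 − 0.31) = 1.449.
ΔT = 2.84 × 1.449 = 4.1 °C.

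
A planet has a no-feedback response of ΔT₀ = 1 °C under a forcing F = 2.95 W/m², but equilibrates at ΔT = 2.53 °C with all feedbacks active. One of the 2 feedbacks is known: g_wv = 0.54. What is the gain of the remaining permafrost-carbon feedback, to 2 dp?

0.06

Amplification A = ΔT/ΔT₀ = 2.53/1 = 2.53.
Total gain g = 1 − 1/A = 1 − 1/2.53 = 0.6047.
The known gain is 0.54.
g_pf = 0.6047 − 0.54 = 0.06.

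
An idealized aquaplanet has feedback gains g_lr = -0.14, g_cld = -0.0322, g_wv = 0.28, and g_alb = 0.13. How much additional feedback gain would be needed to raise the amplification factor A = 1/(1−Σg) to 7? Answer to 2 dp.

Current total gain = 0.2378.
Target gain for A = 7: g* = 1 − 1/7 = 0.8571.
Additional gain needed = 0.8571 − 0.2378 = 0.62.

0.62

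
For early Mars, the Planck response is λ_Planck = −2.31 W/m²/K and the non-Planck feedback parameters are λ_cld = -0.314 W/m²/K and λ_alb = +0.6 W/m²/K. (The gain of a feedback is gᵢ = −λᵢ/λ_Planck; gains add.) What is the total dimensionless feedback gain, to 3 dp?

0.124

Convert to gains: g_cld = -0.314/2.31 = -0.1359; g_alb = 0.6/2.31 = 0.2597.
Total gain g = 0.1238.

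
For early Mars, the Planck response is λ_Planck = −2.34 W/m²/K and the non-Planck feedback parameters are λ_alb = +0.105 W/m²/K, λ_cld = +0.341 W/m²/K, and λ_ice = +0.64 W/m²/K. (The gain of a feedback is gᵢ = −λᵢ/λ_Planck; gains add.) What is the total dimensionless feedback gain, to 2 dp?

0.46

Convert to gains: g_alb = 0.105/2.34 = 0.04487; g_cld = 0.341/2.34 = 0.1457; g_ice = 0.64/2.34 = 0.2735.
Total gain g = 0.46407.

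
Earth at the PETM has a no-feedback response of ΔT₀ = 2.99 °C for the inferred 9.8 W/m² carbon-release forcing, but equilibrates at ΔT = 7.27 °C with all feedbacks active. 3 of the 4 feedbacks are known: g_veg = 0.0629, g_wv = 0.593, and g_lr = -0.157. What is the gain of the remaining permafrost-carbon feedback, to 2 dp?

Amplification A = ΔT/ΔT₀ = 7.27/2.99 = 2.431.
Total gain g = 1 − 1/A = 1 − 1/2.431 = 0.5886.
Known gains sum to 0.0629 + 0.593 − 0.157 = 0.4989.
g_pf = 0.5886 − 0.4989 = 0.09.

0.09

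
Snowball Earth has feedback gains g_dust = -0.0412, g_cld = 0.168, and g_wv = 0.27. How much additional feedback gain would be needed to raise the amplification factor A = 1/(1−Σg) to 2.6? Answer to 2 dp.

0.22

Current total gain = 0.3968.
Target gain for A = 2.6: g* = 1 − 1/2.6 = 0.6154.
Additional gain needed = 0.6154 − 0.3968 = 0.22.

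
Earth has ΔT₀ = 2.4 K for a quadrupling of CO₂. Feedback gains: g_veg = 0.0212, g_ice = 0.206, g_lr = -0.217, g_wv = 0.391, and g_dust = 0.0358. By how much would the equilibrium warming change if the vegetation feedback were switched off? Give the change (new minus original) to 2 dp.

Original: g = 0.437, ΔT = 2.4/(1−0.437) = 4.2629 K.
Without vegetation: g' = 0.4158, ΔT' = 2.4/(1−0.4158) = 4.1082 K.
Change = 4.1082 − 4.2629 = -0.15 K.

-0.15 K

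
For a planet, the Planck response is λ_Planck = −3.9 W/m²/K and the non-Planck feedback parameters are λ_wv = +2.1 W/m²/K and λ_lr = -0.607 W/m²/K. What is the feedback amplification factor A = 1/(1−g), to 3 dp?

1.620

Convert to gains: g_wv = 2.1/3.9 = 0.5385; g_lr = -0.607/3.9 = -0.1556.
Total gain g = 0.3829.
A = 1/(1 − 0.3829) = 1.620.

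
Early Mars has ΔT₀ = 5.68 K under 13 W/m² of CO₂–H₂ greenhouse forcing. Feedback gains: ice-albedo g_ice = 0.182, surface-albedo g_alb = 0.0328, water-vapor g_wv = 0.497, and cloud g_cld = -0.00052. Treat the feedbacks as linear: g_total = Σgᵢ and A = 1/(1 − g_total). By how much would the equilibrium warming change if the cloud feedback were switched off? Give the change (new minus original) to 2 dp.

0.04 K

Original: g = 0.71128, ΔT = 5.68/(1−0.71128) = 19.6730 K.
Without cloud: g' = 0.7118, ΔT' = 5.68/(1−0.7118) = 19.7085 K.
Change = 19.7085 − 19.6730 = 0.04 K.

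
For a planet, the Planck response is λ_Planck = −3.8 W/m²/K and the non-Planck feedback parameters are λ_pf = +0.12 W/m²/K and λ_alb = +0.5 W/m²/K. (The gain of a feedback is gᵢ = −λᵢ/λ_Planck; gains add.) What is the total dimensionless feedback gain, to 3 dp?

Convert to gains: g_pf = 0.12/3.8 = 0.03158; g_alb = 0.5/3.8 = 0.1316.
Total gain g = 0.16318.

0.163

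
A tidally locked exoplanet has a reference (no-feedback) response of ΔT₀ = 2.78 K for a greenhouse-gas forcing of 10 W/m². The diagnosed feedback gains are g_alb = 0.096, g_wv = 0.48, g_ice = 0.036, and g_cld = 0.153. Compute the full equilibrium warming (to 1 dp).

Total gain g = 0.096 + 0.48 + 0.036 + 0.153 = 0.765.
Amplification A = 1/(1 − 0.765) = 4.255.
ΔT = 2.78 × 4.255 = 11.8 K.

11.8 K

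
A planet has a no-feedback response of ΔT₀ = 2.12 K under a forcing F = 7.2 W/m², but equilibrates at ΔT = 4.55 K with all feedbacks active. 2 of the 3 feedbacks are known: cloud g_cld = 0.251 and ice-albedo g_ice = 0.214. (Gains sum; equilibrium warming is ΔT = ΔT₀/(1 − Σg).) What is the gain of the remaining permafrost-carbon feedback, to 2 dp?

Amplification A = ΔT/ΔT₀ = 4.55/2.12 = 2.146.
Total gain g = 1 − 1/A = 1 − 1/2.146 = 0.534.
Known gains sum to 0.251 + 0.214 = 0.465.
g_pf = 0.534 − 0.465 = 0.07.

0.07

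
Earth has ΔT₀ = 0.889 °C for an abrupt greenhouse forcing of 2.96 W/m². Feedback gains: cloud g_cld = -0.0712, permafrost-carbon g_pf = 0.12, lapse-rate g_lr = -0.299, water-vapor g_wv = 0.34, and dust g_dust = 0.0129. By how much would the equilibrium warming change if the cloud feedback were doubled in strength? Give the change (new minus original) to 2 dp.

-0.07 °C

Original: g = 0.1027, ΔT = 0.889/(1−0.1027) = 0.9908 °C.
With doubled cloud: g' = 0.0315, ΔT' = 0.889/(1−0.0315) = 0.9179 °C.
Change = 0.9179 − 0.9908 = -0.07 °C.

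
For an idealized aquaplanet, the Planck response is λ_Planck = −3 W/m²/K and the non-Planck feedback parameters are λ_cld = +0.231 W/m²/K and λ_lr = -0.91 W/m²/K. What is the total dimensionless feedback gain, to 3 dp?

-0.226

Convert to gains: g_cld = 0.231/3 = 0.077; g_lr = -0.91/3 = -0.3033.
Total gain g = -0.2263.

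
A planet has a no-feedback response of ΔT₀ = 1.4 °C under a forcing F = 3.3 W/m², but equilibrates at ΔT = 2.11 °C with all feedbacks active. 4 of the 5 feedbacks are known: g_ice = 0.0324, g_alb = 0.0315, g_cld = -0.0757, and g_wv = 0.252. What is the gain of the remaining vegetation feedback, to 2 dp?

Amplification A = ΔT/ΔT₀ = 2.11/1.4 = 1.507.
Total gain g = 1 − 1/A = 1 − 1/1.507 = 0.3364.
Known gains sum to 0.0324 + 0.0315 − 0.0757 + 0.252 = 0.2402.
g_veg = 0.3364 − 0.2402 = 0.10.

0.10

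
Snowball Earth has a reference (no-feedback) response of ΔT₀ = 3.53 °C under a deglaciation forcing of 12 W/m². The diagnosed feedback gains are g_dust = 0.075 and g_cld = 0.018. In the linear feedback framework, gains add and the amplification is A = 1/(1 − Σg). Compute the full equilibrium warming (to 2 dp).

3.89 °C

Total gain g = 0.075 + 0.018 = 0.093.
Amplification A = 1/(1 − 0.093) = 1.103.
ΔT = 3.53 × 1.103 = 3.89 °C.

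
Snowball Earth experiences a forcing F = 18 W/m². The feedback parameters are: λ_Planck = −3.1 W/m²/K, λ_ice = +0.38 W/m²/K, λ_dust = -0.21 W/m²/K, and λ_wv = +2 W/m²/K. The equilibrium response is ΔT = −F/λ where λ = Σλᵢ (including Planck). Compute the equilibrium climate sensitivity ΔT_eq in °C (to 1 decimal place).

Net feedback parameter λ = (−3.1) + (+0.38) + (-0.21) + (+2) = -0.93 W/m²/K.
ΔT = −F/λ = −18/(-0.93) = 19.4 °C.

19.4 °C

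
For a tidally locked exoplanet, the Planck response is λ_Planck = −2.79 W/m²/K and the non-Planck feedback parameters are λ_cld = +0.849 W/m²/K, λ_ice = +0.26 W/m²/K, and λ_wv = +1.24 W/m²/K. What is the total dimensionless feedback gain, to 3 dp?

0.842

Convert to gains: g_cld = 0.849/2.79 = 0.3043; g_ice = 0.26/2.79 = 0.09319; g_wv = 1.24/2.79 = 0.4444.
Total gain g = 0.84189.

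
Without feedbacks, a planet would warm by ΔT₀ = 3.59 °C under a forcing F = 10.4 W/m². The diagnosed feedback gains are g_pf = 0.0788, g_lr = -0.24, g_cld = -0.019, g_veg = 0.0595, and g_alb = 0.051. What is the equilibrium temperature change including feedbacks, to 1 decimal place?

3.4 °C

Total gain g = 0.0788 − 0.24 − 0.019 + 0.0595 + 0.051 = -0.0697.
Amplification A = 1/(1 + 0.0697) = 0.9348.
ΔT = 3.59 × 0.9348 = 3.4 °C.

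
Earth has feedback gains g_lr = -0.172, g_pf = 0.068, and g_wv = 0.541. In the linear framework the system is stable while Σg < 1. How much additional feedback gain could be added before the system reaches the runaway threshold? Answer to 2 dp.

Current total gain = -0.172 + 0.068 + 0.541 = 0.437.
Margin to runaway = 1 − 0.437 = 0.56.

0.56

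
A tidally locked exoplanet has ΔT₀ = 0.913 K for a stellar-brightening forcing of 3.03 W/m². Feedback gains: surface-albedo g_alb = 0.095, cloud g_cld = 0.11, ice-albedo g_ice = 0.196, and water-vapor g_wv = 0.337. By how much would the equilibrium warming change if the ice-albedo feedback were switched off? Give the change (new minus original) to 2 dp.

Original: g = 0.738, ΔT = 0.913/(1−0.738) = 3.4847 K.
Without ice-albedo: g' = 0.542, ΔT' = 0.913/(1−0.542) = 1.9934 K.
Change = 1.9934 − 3.4847 = -1.49 K.

-1.49 K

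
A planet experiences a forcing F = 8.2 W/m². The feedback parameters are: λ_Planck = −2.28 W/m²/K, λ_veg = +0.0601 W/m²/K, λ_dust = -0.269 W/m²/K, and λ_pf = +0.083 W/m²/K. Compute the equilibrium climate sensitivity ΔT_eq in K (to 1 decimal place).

Net feedback parameter λ = (−2.28) + (+0.0601) + (-0.269) + (+0.083) = -2.4059 W/m²/K.
ΔT = −F/λ = −8.2/(-2.4059) = 3.4 K.

3.4 K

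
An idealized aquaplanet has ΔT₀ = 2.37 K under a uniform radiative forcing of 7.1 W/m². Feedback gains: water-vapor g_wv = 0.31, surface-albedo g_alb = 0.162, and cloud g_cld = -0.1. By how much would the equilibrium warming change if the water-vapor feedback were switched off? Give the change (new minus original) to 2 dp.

-1.25 K

Original: g = 0.372, ΔT = 2.37/(1−0.372) = 3.7739 K.
Without water-vapor: g' = 0.062, ΔT' = 2.37/(1−0.062) = 2.5267 K.
Change = 2.5267 − 3.7739 = -1.25 K.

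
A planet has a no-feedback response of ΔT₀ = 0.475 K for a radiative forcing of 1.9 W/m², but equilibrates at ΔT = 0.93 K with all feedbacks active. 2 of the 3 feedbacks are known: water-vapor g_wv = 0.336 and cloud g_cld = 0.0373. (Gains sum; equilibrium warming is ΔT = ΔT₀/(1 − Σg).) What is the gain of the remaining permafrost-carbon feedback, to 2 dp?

Amplification A = ΔT/ΔT₀ = 0.93/0.475 = 1.958.
Total gain g = 1 − 1/A = 1 − 1/1.958 = 0.4893.
Known gains sum to 0.336 + 0.0373 = 0.3733.
g_pf = 0.4893 − 0.3733 = 0.12.

0.12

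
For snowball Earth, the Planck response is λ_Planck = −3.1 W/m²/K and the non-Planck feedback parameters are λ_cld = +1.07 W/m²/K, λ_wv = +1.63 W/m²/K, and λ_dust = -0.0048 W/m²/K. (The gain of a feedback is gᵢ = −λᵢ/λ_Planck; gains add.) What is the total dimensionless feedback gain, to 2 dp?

Convert to gains: g_cld = 1.07/3.1 = 0.3452; g_wv = 1.63/3.1 = 0.5258; g_dust = -0.0048/3.1 = -0.001548.
Total gain g = 0.869452.

0.87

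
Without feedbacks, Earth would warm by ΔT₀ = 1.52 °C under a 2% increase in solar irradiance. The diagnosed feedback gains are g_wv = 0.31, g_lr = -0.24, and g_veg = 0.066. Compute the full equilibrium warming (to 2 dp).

Total gain g = 0.31 − 0.24 + 0.066 = 0.136.
Amplification A = 1/(1 − 0.136) = 1.157.
ΔT = 1.52 × 1.157 = 1.76 °C.

1.76 °C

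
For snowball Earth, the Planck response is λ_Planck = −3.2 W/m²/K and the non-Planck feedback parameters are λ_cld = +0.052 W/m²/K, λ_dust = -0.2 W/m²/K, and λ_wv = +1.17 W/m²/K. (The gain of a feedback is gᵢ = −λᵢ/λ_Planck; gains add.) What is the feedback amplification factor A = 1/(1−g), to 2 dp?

1.47

Convert to gains: g_cld = 0.052/3.2 = 0.01625; g_dust = -0.2/3.2 = -0.0625; g_wv = 1.17/3.2 = 0.3656.
Total gain g = 0.31935.
A = 1/(1 − 0.31935) = 1.47.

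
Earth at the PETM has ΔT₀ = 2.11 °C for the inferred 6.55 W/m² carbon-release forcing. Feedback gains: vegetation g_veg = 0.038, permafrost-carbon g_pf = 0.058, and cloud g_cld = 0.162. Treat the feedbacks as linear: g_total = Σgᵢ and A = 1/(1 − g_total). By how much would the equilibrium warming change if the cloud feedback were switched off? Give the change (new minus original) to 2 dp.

Original: g = 0.258, ΔT = 2.11/(1−0.258) = 2.8437 °C.
Without cloud: g' = 0.096, ΔT' = 2.11/(1−0.096) = 2.3341 °C.
Change = 2.3341 − 2.8437 = -0.51 °C.

-0.51 °C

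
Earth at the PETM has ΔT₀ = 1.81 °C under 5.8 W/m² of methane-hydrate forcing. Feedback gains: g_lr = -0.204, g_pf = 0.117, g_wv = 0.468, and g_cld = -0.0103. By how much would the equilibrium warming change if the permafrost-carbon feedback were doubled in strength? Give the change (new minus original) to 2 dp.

0.66 °C

Original: g = 0.3707, ΔT = 1.81/(1−0.3707) = 2.8762 °C.
With doubled permafrost-carbon: g' = 0.4877, ΔT' = 1.81/(1−0.4877) = 3.5331 °C.
Change = 3.5331 − 2.8762 = 0.66 °C.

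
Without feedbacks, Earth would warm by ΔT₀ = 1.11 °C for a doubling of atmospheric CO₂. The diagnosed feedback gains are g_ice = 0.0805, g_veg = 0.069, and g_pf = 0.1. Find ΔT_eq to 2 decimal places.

Total gain g = 0.0805 + 0.069 + 0.1 = 0.2495.
Amplification A = 1/(1 − 0.2495) = 1.332.
ΔT = 1.11 × 1.332 = 1.48 °C.

1.48 °C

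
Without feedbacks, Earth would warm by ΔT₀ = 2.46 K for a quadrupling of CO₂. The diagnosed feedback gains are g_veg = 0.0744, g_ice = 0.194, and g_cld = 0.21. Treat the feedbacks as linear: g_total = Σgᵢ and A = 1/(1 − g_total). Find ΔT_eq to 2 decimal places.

Total gain g = 0.0744 + 0.194 + 0.21 = 0.4784.
Amplification A = 1/(1 − 0.4784) = 1.917.
ΔT = 2.46 × 1.917 = 4.72 K.

4.72 K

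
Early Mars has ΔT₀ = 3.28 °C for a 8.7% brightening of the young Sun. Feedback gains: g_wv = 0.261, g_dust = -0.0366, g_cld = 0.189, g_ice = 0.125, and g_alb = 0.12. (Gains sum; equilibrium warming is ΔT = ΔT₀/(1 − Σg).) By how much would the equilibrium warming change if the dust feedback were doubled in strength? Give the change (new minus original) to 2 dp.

Original: g = 0.6584, ΔT = 3.28/(1−0.6584) = 9.6019 °C.
With doubled dust: g' = 0.6218, ΔT' = 3.28/(1−0.6218) = 8.6727 °C.
Change = 8.6727 − 9.6019 = -0.93 °C.

-0.93 °C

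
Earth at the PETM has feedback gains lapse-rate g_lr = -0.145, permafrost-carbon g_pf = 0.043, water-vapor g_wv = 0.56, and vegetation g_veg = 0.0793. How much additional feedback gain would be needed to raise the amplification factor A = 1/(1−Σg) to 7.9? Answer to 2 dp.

0.34

Current total gain = 0.5373.
Target gain for A = 7.9: g* = 1 − 1/7.9 = 0.8734.
Additional gain needed = 0.8734 − 0.5373 = 0.34.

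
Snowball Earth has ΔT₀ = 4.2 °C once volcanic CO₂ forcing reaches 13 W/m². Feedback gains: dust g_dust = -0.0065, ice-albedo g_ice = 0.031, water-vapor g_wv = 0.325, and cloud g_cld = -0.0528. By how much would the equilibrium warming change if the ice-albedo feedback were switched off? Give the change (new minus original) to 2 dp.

-0.25 °C

Original: g = 0.2967, ΔT = 4.2/(1−0.2967) = 5.9718 °C.
Without ice-albedo: g' = 0.2657, ΔT' = 4.2/(1−0.2657) = 5.7197 °C.
Change = 5.7197 − 5.9718 = -0.25 °C.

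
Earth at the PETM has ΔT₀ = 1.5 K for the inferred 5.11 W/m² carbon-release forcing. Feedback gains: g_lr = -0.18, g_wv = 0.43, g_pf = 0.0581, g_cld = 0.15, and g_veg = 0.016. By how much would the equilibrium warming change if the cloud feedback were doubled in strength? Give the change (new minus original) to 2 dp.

Original: g = 0.4741, ΔT = 1.5/(1−0.4741) = 2.8523 K.
With doubled cloud: g' = 0.6241, ΔT' = 1.5/(1−0.6241) = 3.9904 K.
Change = 3.9904 − 2.8523 = 1.14 K.

1.14 K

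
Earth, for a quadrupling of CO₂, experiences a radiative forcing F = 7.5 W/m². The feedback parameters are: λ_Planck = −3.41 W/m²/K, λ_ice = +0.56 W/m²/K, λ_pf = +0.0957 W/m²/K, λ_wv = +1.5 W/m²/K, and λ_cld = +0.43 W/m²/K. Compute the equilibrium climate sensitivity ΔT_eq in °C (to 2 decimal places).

Net feedback parameter λ = (−3.41) + (+0.56) + (+0.0957) + (+1.5) + (+0.43) = -0.8243 W/m²/K.
ΔT = −F/λ = −7.5/(-0.8243) = 9.10 °C.

9.10 °C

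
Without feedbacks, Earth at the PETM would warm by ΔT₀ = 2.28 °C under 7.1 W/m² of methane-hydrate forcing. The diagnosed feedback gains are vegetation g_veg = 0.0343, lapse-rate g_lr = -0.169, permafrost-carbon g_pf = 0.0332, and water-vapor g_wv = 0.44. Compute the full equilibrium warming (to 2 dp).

Total gain g = 0.0343 − 0.169 + 0.0332 + 0.44 = 0.3385.
Amplification A = 1/(1 − 0.3385) = 1.512.
ΔT = 2.28 × 1.512 = 3.45 °C.

3.45 °C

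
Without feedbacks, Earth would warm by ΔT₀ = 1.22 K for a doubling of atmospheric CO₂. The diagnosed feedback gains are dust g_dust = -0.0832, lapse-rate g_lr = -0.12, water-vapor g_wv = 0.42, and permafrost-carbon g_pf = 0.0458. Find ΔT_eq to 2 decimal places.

1.65 K

Total gain g = -0.0832 − 0.12 + 0.42 + 0.0458 = 0.2626.
Amplification A = 1/(1 − 0.2626) = 1.356.
ΔT = 1.22 × 1.356 = 1.65 K.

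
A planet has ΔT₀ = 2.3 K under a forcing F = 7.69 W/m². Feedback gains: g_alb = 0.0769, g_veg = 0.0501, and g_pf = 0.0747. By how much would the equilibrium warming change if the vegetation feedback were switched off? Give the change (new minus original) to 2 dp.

-0.17 K

Original: g = 0.2017, ΔT = 2.3/(1−0.2017) = 2.8811 K.
Without vegetation: g' = 0.1516, ΔT' = 2.3/(1−0.1516) = 2.7110 K.
Change = 2.7110 − 2.8811 = -0.17 K.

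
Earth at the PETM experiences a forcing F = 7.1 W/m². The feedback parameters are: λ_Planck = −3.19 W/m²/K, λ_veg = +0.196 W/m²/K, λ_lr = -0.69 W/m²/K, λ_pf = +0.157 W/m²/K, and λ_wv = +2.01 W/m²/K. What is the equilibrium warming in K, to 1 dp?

4.7 K

Net feedback parameter λ = (−3.19) + (+0.196) + (-0.69) + (+0.157) + (+2.01) = -1.517 W/m²/K.
ΔT = −F/λ = −7.1/(-1.517) = 4.7 K.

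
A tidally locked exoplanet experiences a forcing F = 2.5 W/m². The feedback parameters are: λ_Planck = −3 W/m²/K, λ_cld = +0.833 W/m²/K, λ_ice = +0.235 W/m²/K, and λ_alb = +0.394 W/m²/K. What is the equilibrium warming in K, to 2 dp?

1.63 K

Net feedback parameter λ = (−3) + (+0.833) + (+0.235) + (+0.394) = -1.538 W/m²/K.
ΔT = −F/λ = −2.5/(-1.538) = 1.63 K.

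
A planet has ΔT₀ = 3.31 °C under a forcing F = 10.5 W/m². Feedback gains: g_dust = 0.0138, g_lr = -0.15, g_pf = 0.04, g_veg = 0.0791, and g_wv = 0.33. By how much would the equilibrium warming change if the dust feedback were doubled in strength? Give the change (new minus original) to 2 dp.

0.10 °C

Original: g = 0.3129, ΔT = 3.31/(1−0.3129) = 4.8173 °C.
With doubled dust: g' = 0.3267, ΔT' = 3.31/(1−0.3267) = 4.9161 °C.
Change = 4.9161 − 4.8173 = 0.10 °C.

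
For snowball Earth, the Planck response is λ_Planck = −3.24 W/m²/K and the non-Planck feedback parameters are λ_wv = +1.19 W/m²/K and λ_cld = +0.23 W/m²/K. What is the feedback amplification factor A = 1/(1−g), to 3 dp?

Convert to gains: g_wv = 1.19/3.24 = 0.3673; g_cld = 0.23/3.24 = 0.07099.
Total gain g = 0.43829.
A = 1/(1 − 0.43829) = 1.780.

1.780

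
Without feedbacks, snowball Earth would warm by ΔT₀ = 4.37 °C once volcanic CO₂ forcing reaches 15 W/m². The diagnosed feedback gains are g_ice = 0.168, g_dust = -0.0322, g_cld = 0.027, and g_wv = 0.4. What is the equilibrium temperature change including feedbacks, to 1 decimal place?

Total gain g = 0.168 − 0.0322 + 0.027 + 0.4 = 0.5628.
Amplification A = 1/(1 − 0.5628) = 2.287.
ΔT = 4.37 × 2.287 = 10.0 °C.

10.0 °C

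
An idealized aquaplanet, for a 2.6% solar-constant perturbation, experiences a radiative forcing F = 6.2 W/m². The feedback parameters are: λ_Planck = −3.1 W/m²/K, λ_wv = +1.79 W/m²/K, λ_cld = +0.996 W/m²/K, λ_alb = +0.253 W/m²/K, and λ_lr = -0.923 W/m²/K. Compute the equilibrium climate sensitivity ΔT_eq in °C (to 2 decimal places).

6.30 °C

Net feedback parameter λ = (−3.1) + (+1.79) + (+0.996) + (+0.253) + (-0.923) = -0.984 W/m²/K.
ΔT = −F/λ = −6.2/(-0.984) = 6.30 °C.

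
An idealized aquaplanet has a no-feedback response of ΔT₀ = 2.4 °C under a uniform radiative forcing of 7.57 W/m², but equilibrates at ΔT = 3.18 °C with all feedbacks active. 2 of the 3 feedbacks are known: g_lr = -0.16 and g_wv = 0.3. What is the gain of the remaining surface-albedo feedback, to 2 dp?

0.11

Amplification A = ΔT/ΔT₀ = 3.18/2.4 = 1.325.
Total gain g = 1 − 1/A = 1 − 1/1.325 = 0.2453.
Known gains sum to -0.16 + 0.3 = 0.14.
g_alb = 0.2453 − 0.14 = 0.11.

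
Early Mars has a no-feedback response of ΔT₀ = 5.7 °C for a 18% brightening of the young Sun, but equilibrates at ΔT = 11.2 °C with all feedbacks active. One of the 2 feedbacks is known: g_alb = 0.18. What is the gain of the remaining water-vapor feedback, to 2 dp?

0.31

Amplification A = ΔT/ΔT₀ = 11.2/5.7 = 1.965.
Total gain g = 1 − 1/A = 1 − 1/1.965 = 0.4911.
The known gain is 0.18.
g_wv = 0.4911 − 0.18 = 0.31.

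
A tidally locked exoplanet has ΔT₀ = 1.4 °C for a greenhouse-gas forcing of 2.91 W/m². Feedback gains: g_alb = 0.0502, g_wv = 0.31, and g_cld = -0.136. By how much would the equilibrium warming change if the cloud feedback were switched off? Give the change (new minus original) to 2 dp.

Original: g = 0.2242, ΔT = 1.4/(1−0.2242) = 1.8046 °C.
Without cloud: g' = 0.3602, ΔT' = 1.4/(1−0.3602) = 2.1882 °C.
Change = 2.1882 − 1.8046 = 0.38 °C.

0.38 °C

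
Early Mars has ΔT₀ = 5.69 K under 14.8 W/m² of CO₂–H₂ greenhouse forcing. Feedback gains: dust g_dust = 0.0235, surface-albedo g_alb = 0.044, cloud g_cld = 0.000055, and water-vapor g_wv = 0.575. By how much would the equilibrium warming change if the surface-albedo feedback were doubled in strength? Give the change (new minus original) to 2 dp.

Original: g = 0.642555, ΔT = 5.69/(1−0.642555) = 15.9185 K.
With doubled surface-albedo: g' = 0.686555, ΔT' = 5.69/(1−0.686555) = 18.1531 K.
Change = 18.1531 − 15.9185 = 2.23 K.

2.23 K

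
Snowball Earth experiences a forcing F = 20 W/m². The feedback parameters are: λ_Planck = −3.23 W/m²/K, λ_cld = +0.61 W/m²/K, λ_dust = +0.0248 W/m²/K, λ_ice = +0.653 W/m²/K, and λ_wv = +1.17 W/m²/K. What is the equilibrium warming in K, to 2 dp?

Net feedback parameter λ = (−3.23) + (+0.61) + (+0.0248) + (+0.653) + (+1.17) = -0.7722 W/m²/K.
ΔT = −F/λ = −20/(-0.7722) = 25.90 K.

25.90 K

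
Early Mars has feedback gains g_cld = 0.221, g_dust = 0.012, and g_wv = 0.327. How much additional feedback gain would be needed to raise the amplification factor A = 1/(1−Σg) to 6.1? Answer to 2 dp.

Current total gain = 0.56.
Target gain for A = 6.1: g* = 1 − 1/6.1 = 0.8361.
Additional gain needed = 0.8361 − 0.56 = 0.28.

0.28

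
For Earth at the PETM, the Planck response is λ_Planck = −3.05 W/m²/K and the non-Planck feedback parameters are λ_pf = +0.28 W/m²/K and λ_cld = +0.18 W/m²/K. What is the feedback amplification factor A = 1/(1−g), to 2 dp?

Convert to gains: g_pf = 0.28/3.05 = 0.0918; g_cld = 0.18/3.05 = 0.05902.
Total gain g = 0.15082.
A = 1/(1 − 0.15082) = 1.18.

1.18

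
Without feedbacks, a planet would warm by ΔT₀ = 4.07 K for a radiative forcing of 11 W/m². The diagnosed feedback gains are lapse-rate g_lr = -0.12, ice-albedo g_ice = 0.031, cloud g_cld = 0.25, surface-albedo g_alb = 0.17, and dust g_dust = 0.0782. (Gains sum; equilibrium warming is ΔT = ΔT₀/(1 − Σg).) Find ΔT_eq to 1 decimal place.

6.9 K

Total gain g = -0.12 + 0.031 + 0.25 + 0.17 + 0.0782 = 0.4092.
Amplification A = 1/(1 − 0.4092) = 1.693.
ΔT = 4.07 × 1.693 = 6.9 K.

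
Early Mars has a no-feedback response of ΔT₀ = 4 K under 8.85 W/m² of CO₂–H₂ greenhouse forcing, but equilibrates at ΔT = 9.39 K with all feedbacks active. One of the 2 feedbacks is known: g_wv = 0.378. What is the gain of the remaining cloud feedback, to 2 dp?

0.20

Amplification A = ΔT/ΔT₀ = 9.39/4 = 2.348.
Total gain g = 1 − 1/A = 1 − 1/2.348 = 0.5741.
The known gain is 0.378.
g_cld = 0.5741 − 0.378 = 0.20.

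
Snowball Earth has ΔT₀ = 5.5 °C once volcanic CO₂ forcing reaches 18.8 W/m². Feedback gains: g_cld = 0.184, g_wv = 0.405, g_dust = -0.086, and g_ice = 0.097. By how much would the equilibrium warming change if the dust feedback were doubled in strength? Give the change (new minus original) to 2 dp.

Original: g = 0.6, ΔT = 5.5/(1−0.6) = 13.7500 °C.
With doubled dust: g' = 0.514, ΔT' = 5.5/(1−0.514) = 11.3169 °C.
Change = 11.3169 − 13.7500 = -2.43 °C.

-2.43 °C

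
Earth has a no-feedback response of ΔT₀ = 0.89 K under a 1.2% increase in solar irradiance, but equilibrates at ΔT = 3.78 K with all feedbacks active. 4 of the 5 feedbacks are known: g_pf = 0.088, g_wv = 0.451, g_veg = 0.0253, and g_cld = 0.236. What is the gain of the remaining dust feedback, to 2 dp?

Amplification A = ΔT/ΔT₀ = 3.78/0.89 = 4.247.
Total gain g = 1 − 1/A = 1 − 1/4.247 = 0.7645.
Known gains sum to 0.088 + 0.451 + 0.0253 + 0.236 = 0.8003.
g_dust = 0.7645 − 0.8003 = -0.04.

-0.04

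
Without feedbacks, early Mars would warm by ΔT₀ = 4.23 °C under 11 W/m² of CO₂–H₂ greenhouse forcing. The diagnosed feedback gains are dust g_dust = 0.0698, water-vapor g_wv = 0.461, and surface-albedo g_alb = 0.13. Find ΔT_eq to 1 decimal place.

12.5 °C

Total gain g = 0.0698 + 0.461 + 0.13 = 0.6608.
Amplification A = 1/(1 − 0.6608) = 2.948.
ΔT = 4.23 × 2.948 = 12.5 °C.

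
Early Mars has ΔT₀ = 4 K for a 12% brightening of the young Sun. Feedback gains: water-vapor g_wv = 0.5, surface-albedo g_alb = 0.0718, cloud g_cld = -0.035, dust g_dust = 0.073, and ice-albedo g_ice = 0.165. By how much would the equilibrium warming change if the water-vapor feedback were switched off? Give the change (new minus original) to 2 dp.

-12.25 K

Original: g = 0.7748, ΔT = 4/(1−0.7748) = 17.7620 K.
Without water-vapor: g' = 0.2748, ΔT' = 4/(1−0.2748) = 5.5157 K.
Change = 5.5157 − 17.7620 = -12.25 K.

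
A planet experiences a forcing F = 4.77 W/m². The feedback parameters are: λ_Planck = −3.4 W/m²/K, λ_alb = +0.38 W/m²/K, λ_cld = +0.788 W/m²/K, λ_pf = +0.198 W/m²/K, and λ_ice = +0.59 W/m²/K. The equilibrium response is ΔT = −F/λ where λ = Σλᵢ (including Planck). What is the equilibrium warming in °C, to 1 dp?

Net feedback parameter λ = (−3.4) + (+0.38) + (+0.788) + (+0.198) + (+0.59) = -1.444 W/m²/K.
ΔT = −F/λ = −4.77/(-1.444) = 3.3 °C.

3.3 °C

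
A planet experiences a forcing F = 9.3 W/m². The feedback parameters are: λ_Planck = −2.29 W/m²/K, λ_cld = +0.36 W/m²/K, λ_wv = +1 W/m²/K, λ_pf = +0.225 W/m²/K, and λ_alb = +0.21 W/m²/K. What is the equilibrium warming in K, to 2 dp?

Net feedback parameter λ = (−2.29) + (+0.36) + (+1) + (+0.225) + (+0.21) = -0.495 W/m²/K.
ΔT = −F/λ = −9.3/(-0.495) = 18.79 K.

18.79 K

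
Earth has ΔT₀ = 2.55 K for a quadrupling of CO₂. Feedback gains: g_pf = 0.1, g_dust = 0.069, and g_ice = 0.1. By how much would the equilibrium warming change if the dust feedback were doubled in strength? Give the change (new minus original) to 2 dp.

0.36 K

Original: g = 0.269, ΔT = 2.55/(1−0.269) = 3.4884 K.
With doubled dust: g' = 0.338, ΔT' = 2.55/(1−0.338) = 3.8520 K.
Change = 3.8520 − 3.4884 = 0.36 K.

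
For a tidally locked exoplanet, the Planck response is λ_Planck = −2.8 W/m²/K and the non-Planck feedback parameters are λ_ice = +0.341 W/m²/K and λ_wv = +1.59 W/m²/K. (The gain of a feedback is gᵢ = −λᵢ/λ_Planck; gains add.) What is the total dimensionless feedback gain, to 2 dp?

0.69

Convert to gains: g_ice = 0.341/2.8 = 0.1218; g_wv = 1.59/2.8 = 0.5679.
Total gain g = 0.6897.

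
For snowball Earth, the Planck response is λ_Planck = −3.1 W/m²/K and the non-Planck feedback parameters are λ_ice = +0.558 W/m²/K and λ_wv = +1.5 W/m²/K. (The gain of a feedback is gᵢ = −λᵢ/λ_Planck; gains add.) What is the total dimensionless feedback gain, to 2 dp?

0.66

Convert to gains: g_ice = 0.558/3.1 = 0.18; g_wv = 1.5/3.1 = 0.4839.
Total gain g = 0.6639.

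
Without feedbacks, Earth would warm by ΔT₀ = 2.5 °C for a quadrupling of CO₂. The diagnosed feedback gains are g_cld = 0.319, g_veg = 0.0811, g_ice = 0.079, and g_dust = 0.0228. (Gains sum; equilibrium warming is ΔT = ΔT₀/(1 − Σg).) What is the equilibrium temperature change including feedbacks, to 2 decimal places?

5.02 °C

Total gain g = 0.319 + 0.0811 + 0.079 + 0.0228 = 0.5019.
Amplification A = 1/(1 − 0.5019) = 2.008.
ΔT = 2.5 × 2.008 = 5.02 °C.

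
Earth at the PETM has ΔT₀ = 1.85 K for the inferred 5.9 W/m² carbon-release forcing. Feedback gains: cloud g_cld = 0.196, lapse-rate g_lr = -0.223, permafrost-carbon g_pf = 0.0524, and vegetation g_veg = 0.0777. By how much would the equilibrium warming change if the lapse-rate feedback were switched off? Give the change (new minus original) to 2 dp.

0.68 K

Original: g = 0.1031, ΔT = 1.85/(1−0.1031) = 2.0627 K.
Without lapse-rate: g' = 0.3261, ΔT' = 1.85/(1−0.3261) = 2.7452 K.
Change = 2.7452 − 2.0627 = 0.68 K.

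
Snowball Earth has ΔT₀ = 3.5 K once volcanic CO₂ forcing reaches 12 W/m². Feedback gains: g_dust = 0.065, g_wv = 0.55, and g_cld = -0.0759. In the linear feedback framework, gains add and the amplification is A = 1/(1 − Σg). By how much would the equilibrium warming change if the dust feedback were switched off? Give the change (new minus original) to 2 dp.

-0.94 K

Original: g = 0.5391, ΔT = 3.5/(1−0.5391) = 7.5938 K.
Without dust: g' = 0.4741, ΔT' = 3.5/(1−0.4741) = 6.6553 K.
Change = 6.6553 − 7.5938 = -0.94 K.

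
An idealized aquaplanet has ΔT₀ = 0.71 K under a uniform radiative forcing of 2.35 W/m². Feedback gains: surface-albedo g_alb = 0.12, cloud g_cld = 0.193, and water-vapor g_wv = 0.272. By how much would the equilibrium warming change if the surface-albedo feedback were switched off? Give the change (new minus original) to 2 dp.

-0.38 K

Original: g = 0.585, ΔT = 0.71/(1−0.585) = 1.7108 K.
Without surface-albedo: g' = 0.465, ΔT' = 0.71/(1−0.465) = 1.3271 K.
Change = 1.3271 − 1.7108 = -0.38 K.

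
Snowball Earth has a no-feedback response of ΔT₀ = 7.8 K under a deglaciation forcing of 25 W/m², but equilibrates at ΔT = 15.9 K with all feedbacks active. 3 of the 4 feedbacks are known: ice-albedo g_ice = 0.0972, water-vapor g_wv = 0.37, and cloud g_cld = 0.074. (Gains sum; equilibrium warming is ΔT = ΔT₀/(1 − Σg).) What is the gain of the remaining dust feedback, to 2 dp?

-0.03

Amplification A = ΔT/ΔT₀ = 15.9/7.8 = 2.038.
Total gain g = 1 − 1/A = 1 − 1/2.038 = 0.5093.
Known gains sum to 0.0972 + 0.37 + 0.074 = 0.5412.
g_dust = 0.5093 − 0.5412 = -0.03.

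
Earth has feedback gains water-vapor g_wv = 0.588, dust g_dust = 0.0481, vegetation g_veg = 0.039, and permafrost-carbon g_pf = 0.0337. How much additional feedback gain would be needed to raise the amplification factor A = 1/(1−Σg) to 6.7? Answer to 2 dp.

Current total gain = 0.7088.
Target gain for A = 6.7: g* = 1 − 1/6.7 = 0.8507.
Additional gain needed = 0.8507 − 0.7088 = 0.14.

0.14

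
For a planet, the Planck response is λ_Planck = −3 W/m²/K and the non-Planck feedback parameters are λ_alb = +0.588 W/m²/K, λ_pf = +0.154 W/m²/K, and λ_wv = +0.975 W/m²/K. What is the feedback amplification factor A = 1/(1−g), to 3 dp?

Convert to gains: g_alb = 0.588/3 = 0.196; g_pf = 0.154/3 = 0.05133; g_wv = 0.975/3 = 0.325.
Total gain g = 0.57233.
A = 1/(1 − 0.57233) = 2.338.

2.338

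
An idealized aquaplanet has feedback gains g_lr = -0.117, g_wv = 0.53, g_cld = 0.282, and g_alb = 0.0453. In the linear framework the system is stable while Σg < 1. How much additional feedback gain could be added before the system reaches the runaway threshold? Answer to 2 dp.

Current total gain = -0.117 + 0.53 + 0.282 + 0.0453 = 0.7403.
Margin to runaway = 1 − 0.7403 = 0.26.

0.26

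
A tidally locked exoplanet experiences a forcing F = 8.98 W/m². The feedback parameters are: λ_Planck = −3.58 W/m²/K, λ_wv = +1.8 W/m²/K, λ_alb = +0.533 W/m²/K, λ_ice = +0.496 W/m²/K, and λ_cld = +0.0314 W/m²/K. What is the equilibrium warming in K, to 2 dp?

Net feedback parameter λ = (−3.58) + (+1.8) + (+0.533) + (+0.496) + (+0.0314) = -0.7196 W/m²/K.
ΔT = −F/λ = −8.98/(-0.7196) = 12.48 K.

12.48 K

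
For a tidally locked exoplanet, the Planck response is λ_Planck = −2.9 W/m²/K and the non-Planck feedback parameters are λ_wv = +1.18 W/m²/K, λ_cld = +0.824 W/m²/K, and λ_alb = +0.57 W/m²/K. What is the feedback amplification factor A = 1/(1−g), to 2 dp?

8.90

Convert to gains: g_wv = 1.18/2.9 = 0.4069; g_cld = 0.824/2.9 = 0.2841; g_alb = 0.57/2.9 = 0.1966.
Total gain g = 0.8876.
A = 1/(1 − 0.8876) = 8.90.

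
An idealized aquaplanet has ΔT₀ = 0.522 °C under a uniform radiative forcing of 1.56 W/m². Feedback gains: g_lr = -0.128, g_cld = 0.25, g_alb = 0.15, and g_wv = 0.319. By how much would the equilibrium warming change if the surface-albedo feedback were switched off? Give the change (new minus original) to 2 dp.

-0.34 °C

Original: g = 0.591, ΔT = 0.522/(1−0.591) = 1.2763 °C.
Without surface-albedo: g' = 0.441, ΔT' = 0.522/(1−0.441) = 0.9338 °C.
Change = 0.9338 − 1.2763 = -0.34 °C.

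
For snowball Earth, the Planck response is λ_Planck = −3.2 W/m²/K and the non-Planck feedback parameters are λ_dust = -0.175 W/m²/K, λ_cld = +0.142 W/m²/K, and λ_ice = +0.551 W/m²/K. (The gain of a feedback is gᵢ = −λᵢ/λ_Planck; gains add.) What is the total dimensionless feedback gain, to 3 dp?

0.162

Convert to gains: g_dust = -0.175/3.2 = -0.05469; g_cld = 0.142/3.2 = 0.04437; g_ice = 0.551/3.2 = 0.1722.
Total gain g = 0.16188.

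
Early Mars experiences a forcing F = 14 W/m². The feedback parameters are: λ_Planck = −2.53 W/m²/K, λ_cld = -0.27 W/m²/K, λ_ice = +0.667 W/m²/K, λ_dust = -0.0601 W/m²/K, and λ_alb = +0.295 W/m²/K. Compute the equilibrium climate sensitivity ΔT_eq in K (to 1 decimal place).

Net feedback parameter λ = (−2.53) + (-0.27) + (+0.667) + (-0.0601) + (+0.295) = -1.8981 W/m²/K.
ΔT = −F/λ = −14/(-1.8981) = 7.4 K.

7.4 K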